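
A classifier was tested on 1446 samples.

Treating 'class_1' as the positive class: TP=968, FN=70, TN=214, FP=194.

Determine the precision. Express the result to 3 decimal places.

0.833

Precision = TP/(TP+FP) = 968/(968+194) = 968/1162 = 0.833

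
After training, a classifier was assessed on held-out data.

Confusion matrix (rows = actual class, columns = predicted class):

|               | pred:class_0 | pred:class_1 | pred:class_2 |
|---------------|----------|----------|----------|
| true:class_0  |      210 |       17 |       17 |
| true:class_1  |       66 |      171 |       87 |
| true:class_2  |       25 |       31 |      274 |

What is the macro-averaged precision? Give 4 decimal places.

Per-class precision (TP/(TP+FP)):
  class_0: TP=210, FP=66+25=91 → 210/301 = 0.69767
  class_1: TP=171, FP=17+31=48 → 171/219 = 0.78082
  class_2: TP=274, FP=17+87=104 → 274/378 = 0.72487
Macro-precision = mean = (0.69767 + 0.78082 + 0.72487) / 3 = 0.7345

0.7345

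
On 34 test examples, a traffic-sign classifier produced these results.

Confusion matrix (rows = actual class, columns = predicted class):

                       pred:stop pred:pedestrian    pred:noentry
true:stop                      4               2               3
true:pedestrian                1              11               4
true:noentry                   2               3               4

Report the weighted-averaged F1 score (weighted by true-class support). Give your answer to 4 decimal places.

0.5618

Per-class F1 score (2·TP/(2·TP+FP+FN)):
  stop: TP=4, FP=1+2=3, FN=2+3=5 → 8/16 = 0.50000
  pedestrian: TP=11, FP=2+3=5, FN=1+4=5 → 22/32 = 0.68750
  noentry: TP=4, FP=3+4=7, FN=2+3=5 → 8/20 = 0.40000
Weighted-F1 score = Σ (supportᵢ/N)·F1 scoreᵢ with N=34: (9/34)·0.50000 + (16/34)·0.68750 + (9/34)·0.40000 = 0.5618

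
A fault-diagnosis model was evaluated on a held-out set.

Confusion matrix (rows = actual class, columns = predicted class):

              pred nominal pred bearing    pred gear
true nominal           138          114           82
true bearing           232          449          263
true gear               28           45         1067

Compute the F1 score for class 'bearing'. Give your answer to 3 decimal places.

0.579

Treat 'bearing' as positive and all other classes as negative.
F1 score = 2·TP/(2·TP+FP+FN).
bearing: TP=449, FP=114+45=159, FN=232+263=495 → 898/1552 = 0.5786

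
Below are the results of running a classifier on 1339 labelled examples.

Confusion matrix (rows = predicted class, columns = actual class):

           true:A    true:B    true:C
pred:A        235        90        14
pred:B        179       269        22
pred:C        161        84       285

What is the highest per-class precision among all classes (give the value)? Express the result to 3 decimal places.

0.693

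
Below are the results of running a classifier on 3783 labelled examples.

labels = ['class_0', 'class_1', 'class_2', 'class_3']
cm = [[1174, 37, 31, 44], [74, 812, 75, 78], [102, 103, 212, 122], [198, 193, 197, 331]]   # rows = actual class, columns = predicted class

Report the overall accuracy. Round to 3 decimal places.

0.669

Accuracy = trace / total = (1174+812+212+331=2529) / 3783 = 2529/3783 = 0.669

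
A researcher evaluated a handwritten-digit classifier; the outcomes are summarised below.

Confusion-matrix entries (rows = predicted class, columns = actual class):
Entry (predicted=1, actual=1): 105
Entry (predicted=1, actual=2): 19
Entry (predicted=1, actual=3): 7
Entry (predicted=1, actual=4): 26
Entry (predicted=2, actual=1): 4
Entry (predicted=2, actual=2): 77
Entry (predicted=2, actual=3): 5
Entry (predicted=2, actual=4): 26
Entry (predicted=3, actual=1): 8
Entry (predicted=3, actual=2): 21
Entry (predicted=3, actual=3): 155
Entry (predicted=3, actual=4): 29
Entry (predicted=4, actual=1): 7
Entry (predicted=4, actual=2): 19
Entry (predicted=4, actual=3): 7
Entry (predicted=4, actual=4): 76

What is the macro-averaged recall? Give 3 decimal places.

Per-class recall (TP/(TP+FN)):
  1: TP=105, FN=4+8+7=19 → 105/124 = 0.8468
  2: TP=77, FN=19+21+19=59 → 77/136 = 0.5662
  3: TP=155, FN=7+5+7=19 → 155/174 = 0.8908
  4: TP=76, FN=26+26+29=81 → 76/157 = 0.4841
Macro-recall = mean = (0.8468 + 0.5662 + 0.8908 + 0.4841) / 4 = 0.697

0.697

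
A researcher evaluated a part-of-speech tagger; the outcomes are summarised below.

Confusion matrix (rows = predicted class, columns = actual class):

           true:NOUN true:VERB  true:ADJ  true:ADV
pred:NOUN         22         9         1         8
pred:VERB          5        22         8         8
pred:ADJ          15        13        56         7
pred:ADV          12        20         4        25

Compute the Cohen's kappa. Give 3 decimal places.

0.371

Observed agreement pₒ = trace/N = 125/235 = 0.5319
Expected agreement pₑ = Σ (rowᵢ·colᵢ)/N² = (54·40 + 64·43 + 69·91 + 48·61)/235² = 0.2557
κ = (pₒ − pₑ)/(1 − pₑ) = (0.5319 − 0.2557)/(1 − 0.2557) = 0.371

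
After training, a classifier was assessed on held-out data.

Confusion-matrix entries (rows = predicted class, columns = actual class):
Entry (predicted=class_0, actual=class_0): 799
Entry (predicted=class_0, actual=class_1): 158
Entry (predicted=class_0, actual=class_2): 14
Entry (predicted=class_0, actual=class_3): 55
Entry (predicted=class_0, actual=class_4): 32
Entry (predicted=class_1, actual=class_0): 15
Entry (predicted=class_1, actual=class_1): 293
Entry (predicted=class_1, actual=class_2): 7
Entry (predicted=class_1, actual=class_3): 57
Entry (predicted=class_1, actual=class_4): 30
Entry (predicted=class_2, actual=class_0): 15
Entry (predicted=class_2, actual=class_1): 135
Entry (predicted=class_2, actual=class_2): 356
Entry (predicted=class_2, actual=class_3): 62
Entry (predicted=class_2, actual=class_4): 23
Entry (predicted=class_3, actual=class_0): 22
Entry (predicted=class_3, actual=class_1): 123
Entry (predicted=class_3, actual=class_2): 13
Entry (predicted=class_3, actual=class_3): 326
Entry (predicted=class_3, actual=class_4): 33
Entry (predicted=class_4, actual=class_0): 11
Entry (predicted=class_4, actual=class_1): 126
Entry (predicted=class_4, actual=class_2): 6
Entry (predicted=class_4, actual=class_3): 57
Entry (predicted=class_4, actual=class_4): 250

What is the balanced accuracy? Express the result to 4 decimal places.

0.6883

Balanced accuracy = mean of per-class recall.
  class_0: recall = 799/862 = 0.92691
  class_1: recall = 293/835 = 0.35090
  class_2: recall = 356/396 = 0.89899
  class_3: recall = 326/557 = 0.58528
  class_4: recall = 250/368 = 0.67935
Mean = (0.92691 + 0.35090 + 0.89899 + 0.58528 + 0.67935) / 5 = 0.6883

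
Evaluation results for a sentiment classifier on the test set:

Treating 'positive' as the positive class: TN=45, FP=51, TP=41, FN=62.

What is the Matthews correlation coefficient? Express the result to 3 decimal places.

-0.133

MCC = (TP·TN − FP·FN) / √((TP+FP)(TP+FN)(TN+FP)(TN+FN))
Numerator = 41·45 − 51·62 = -1317
Denominator = √(92·103·96·107) = √97337472 = 9865.9755
MCC = -1317 / 9865.9755 = -0.133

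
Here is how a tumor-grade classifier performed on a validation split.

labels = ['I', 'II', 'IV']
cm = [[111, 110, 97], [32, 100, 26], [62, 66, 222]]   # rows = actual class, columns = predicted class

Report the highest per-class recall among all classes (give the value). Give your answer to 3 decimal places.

Per-class recall (TP/(TP+FN)):
  I: TP=111, FN=110+97=207 → 111/318 = 0.3491
  II: TP=100, FN=32+26=58 → 100/158 = 0.6329
  IV: TP=222, FN=62+66=128 → 222/350 = 0.6343
Highest is class 'IV' with recall = 0.634.

0.634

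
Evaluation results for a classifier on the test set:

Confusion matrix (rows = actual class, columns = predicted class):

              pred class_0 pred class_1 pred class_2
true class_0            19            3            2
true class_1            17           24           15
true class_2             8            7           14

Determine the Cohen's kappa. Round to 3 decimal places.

0.293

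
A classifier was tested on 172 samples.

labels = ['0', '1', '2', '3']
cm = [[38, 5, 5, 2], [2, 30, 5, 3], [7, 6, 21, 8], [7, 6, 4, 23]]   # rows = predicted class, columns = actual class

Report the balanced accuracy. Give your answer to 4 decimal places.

Balanced accuracy = mean of per-class recall.
  0: recall = 38/54 = 0.70370
  1: recall = 30/47 = 0.63830
  2: recall = 21/35 = 0.60000
  3: recall = 23/36 = 0.63889
Mean = (0.70370 + 0.63830 + 0.60000 + 0.63889) / 4 = 0.6452

0.6452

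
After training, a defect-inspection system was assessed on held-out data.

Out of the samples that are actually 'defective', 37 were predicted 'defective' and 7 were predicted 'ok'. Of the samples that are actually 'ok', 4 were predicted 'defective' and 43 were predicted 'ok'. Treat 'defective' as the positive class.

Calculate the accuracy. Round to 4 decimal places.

Accuracy = (TP+TN)/N = (37+43)/91 = 0.8791

0.8791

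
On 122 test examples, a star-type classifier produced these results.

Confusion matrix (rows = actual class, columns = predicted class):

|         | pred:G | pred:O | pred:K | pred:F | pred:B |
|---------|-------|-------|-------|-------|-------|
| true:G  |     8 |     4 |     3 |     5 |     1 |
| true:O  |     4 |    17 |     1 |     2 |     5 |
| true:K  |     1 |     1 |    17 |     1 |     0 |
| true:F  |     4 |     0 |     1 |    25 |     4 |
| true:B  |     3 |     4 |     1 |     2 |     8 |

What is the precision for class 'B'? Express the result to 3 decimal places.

0.444

precision = TP/(TP+FP).
B: TP=8, FP=1+5+0+4=10 → 8/18 = 0.4444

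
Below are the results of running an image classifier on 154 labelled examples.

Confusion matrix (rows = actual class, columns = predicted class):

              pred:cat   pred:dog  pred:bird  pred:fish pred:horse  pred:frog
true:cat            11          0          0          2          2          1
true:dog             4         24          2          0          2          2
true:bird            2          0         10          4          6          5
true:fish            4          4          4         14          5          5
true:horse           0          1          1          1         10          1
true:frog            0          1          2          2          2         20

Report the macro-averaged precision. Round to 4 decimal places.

Per-class precision (TP/(TP+FP)):
  cat: TP=11, FP=4+2+4+0+0=10 → 11/21 = 0.52381
  dog: TP=24, FP=0+0+4+1+1=6 → 24/30 = 0.80000
  bird: TP=10, FP=0+2+4+1+2=9 → 10/19 = 0.52632
  fish: TP=14, FP=2+0+4+1+2=9 → 14/23 = 0.60870
  horse: TP=10, FP=2+2+6+5+2=17 → 10/27 = 0.37037
  frog: TP=20, FP=1+2+5+5+1=14 → 20/34 = 0.58824
Macro-precision = mean = (0.52381 + 0.80000 + 0.52632 + 0.60870 + 0.37037 + 0.58824) / 6 = 0.5696

0.5696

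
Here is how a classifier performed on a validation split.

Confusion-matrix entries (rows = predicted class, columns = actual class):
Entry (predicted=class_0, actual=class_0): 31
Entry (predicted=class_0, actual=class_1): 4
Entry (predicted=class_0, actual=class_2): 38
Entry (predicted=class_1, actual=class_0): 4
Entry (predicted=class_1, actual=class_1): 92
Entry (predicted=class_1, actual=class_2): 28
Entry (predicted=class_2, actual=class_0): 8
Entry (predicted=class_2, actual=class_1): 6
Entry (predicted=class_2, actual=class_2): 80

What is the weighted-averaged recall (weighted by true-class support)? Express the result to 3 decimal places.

0.698

Per-class recall (TP/(TP+FN)):
  class_0: TP=31, FN=4+8=12 → 31/43 = 0.7209
  class_1: TP=92, FN=4+6=10 → 92/102 = 0.9020
  class_2: TP=80, FN=38+28=66 → 80/146 = 0.5479
Weighted-recall = Σ (supportᵢ/N)·recallᵢ with N=291: (43/291)·0.7209 + (102/291)·0.9020 + (146/291)·0.5479 = 0.698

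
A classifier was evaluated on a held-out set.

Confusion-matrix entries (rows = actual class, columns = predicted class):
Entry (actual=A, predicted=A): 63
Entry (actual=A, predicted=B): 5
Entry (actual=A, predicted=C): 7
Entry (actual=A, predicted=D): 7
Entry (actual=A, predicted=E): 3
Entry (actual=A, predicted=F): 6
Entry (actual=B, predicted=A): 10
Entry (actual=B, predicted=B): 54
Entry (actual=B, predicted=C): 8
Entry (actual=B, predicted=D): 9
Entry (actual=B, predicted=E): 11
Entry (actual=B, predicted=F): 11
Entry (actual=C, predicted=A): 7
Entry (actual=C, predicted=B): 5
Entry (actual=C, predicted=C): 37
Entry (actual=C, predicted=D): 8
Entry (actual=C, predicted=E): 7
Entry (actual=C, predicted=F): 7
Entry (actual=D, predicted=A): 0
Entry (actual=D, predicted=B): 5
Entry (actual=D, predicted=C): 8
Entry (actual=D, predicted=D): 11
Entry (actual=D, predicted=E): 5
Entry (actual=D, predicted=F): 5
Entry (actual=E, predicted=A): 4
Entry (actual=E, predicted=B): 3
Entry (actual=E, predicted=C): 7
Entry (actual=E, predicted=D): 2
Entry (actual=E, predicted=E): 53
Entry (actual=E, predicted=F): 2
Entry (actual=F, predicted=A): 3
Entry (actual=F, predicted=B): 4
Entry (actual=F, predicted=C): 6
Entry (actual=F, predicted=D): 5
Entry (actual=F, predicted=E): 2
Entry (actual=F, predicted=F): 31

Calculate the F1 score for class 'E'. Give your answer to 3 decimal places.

Treat 'E' as positive and all other classes as negative.
F1 score = 2·TP/(2·TP+FP+FN).
E: TP=53, FP=3+11+7+5+2=28, FN=4+3+7+2+2=18 → 106/152 = 0.6974

0.697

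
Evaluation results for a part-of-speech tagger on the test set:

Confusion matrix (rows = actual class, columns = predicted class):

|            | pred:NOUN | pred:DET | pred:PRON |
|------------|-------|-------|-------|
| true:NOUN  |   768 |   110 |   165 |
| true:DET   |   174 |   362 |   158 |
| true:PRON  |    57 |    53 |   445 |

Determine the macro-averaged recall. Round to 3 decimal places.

Per-class recall (TP/(TP+FN)):
  NOUN: TP=768, FN=110+165=275 → 768/1043 = 0.7363
  DET: TP=362, FN=174+158=332 → 362/694 = 0.5216
  PRON: TP=445, FN=57+53=110 → 445/555 = 0.8018
Macro-recall = mean = (0.7363 + 0.5216 + 0.8018) / 3 = 0.687

0.687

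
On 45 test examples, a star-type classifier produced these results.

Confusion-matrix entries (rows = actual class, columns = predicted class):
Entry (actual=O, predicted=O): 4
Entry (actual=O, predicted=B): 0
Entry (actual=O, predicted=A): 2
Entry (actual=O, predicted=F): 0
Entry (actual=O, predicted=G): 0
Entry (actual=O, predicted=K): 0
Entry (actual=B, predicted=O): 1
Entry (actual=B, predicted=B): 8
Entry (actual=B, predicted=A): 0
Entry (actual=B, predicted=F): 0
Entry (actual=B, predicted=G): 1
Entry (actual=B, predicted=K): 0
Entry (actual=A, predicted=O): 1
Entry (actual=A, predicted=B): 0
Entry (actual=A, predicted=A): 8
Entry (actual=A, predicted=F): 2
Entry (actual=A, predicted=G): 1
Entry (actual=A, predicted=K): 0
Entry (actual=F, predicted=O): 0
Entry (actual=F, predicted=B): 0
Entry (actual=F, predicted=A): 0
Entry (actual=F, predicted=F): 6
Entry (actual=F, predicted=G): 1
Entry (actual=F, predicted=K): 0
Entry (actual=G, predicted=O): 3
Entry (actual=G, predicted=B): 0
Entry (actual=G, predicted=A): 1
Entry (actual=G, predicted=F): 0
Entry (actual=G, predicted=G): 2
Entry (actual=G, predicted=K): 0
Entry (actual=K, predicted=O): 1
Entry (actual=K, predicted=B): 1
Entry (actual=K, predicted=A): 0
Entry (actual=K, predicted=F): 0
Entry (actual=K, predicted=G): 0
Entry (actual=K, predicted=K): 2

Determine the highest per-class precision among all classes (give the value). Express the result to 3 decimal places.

1.000

Per-class precision (TP/(TP+FP)):
  O: TP=4, FP=1+1+0+3+1=6 → 4/10 = 0.4000
  B: TP=8, FP=0+0+0+0+1=1 → 8/9 = 0.8889
  A: TP=8, FP=2+0+0+1+0=3 → 8/11 = 0.7273
  F: TP=6, FP=0+0+2+0+0=2 → 6/8 = 0.7500
  G: TP=2, FP=0+1+1+1+0=3 → 2/5 = 0.4000
  K: TP=2, FP=0+0+0+0+0=0 → 2/2 = 1.0000
Highest is class 'K' with precision = 1.000.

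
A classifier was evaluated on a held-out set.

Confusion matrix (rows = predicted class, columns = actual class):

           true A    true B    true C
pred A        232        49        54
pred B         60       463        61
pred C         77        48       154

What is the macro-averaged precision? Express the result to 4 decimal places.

0.6791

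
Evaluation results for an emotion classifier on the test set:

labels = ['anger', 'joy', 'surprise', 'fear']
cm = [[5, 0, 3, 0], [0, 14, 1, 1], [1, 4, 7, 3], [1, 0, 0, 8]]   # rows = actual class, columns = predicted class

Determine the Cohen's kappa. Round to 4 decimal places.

Observed agreement pₒ = trace/N = 34/48 = 0.70833
Expected agreement pₑ = Σ (rowᵢ·colᵢ)/N² = (8·7 + 16·18 + 15·11 + 9·12)/48² = 0.26780
κ = (pₒ − pₑ)/(1 − pₑ) = (0.70833 − 0.26780)/(1 − 0.26780) = 0.6017

0.6017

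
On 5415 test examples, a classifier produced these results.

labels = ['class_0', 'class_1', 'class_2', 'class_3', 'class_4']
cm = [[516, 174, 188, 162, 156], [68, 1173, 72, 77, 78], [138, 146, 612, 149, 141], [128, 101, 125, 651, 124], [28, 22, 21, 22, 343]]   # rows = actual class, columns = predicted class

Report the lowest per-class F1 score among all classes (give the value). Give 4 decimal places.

Per-class F1 score (2·TP/(2·TP+FP+FN)):
  class_0: TP=516, FP=68+138+128+28=362, FN=174+188+162+156=680 → 1032/2074 = 0.49759
  class_1: TP=1173, FP=174+146+101+22=443, FN=68+72+77+78=295 → 2346/3084 = 0.76070
  class_2: TP=612, FP=188+72+125+21=406, FN=138+146+149+141=574 → 1224/2204 = 0.55535
  class_3: TP=651, FP=162+77+149+22=410, FN=128+101+125+124=478 → 1302/2190 = 0.59452
  class_4: TP=343, FP=156+78+141+124=499, FN=28+22+21+22=93 → 686/1278 = 0.53678
Lowest is class 'class_0' with F1 score = 0.4976.

0.4976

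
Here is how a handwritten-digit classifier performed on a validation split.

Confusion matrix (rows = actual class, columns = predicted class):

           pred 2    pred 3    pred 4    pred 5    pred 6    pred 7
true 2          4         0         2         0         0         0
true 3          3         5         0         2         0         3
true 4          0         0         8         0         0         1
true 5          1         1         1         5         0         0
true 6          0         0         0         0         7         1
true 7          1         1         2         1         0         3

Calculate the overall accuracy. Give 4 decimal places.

Accuracy = trace / total = (4+5+8+5+7+3=32) / 52 = 32/52 = 0.6154

0.6154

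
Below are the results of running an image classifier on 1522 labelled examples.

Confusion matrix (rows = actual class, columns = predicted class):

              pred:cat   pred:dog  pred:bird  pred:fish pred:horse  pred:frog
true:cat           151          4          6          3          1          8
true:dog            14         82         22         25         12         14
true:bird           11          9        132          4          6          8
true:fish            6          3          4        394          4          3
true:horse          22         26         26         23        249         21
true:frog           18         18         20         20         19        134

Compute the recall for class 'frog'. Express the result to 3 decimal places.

0.585

recall = TP/(TP+FN).
frog: TP=134, FN=18+18+20+20+19=95 → 134/229 = 0.5852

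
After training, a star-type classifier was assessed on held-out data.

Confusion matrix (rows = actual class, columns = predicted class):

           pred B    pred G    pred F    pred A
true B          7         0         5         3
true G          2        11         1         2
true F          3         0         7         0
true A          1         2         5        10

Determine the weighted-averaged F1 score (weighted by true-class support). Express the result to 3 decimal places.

0.602

Per-class F1 score (2·TP/(2·TP+FP+FN)):
  B: TP=7, FP=2+3+1=6, FN=0+5+3=8 → 14/28 = 0.5000
  G: TP=11, FP=0+0+2=2, FN=2+1+2=5 → 22/29 = 0.7586
  F: TP=7, FP=5+1+5=11, FN=3+0+0=3 → 14/28 = 0.5000
  A: TP=10, FP=3+2+0=5, FN=1+2+5=8 → 20/33 = 0.6061
Weighted-F1 score = Σ (supportᵢ/N)·F1 scoreᵢ with N=59: (15/59)·0.5000 + (16/59)·0.7586 + (10/59)·0.5000 + (18/59)·0.6061 = 0.602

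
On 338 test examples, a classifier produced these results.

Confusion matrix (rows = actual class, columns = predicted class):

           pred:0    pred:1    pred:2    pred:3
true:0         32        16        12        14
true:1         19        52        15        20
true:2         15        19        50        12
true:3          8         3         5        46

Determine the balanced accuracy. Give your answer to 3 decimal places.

0.546

Balanced accuracy = mean of per-class recall.
  0: recall = 32/74 = 0.4324
  1: recall = 52/106 = 0.4906
  2: recall = 50/96 = 0.5208
  3: recall = 46/62 = 0.7419
Mean = (0.4324 + 0.4906 + 0.5208 + 0.7419) / 4 = 0.546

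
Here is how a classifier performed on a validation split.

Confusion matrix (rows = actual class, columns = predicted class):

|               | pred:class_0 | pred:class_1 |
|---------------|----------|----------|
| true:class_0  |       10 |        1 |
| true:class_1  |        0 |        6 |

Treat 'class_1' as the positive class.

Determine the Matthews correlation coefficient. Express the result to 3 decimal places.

0.883

MCC = (TP·TN − FP·FN) / √((TP+FP)(TP+FN)(TN+FP)(TN+FN))
Numerator = 6·10 − 1·0 = 60
Denominator = √(7·6·11·10) = √4620 = 67.9706
MCC = 60 / 67.9706 = 0.883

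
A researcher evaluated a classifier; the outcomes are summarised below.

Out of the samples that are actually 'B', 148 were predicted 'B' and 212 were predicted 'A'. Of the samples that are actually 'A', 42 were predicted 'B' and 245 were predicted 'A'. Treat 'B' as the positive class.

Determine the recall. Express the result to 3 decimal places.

0.411

Recall = TP/(TP+FN) = 148/(148+212) = 148/360 = 0.411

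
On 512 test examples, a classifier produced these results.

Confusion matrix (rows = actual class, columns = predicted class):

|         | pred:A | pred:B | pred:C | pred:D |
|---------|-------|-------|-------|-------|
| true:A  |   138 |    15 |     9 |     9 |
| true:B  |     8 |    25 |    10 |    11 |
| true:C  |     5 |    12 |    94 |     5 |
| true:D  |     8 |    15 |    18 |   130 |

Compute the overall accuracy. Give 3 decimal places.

0.756

Accuracy = trace / total = (138+25+94+130=387) / 512 = 387/512 = 0.756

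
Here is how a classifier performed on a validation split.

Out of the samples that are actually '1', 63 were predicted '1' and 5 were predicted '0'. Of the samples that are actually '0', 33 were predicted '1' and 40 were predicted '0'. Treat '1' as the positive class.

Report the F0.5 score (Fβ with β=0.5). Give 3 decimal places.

Fβ = (1+β²)·TP / ((1+β²)·TP + β²·FN + FP), with β²=1/4
= 1.25·63 / (1.25·63 + 0.25·5 + 33) = 0.697

0.697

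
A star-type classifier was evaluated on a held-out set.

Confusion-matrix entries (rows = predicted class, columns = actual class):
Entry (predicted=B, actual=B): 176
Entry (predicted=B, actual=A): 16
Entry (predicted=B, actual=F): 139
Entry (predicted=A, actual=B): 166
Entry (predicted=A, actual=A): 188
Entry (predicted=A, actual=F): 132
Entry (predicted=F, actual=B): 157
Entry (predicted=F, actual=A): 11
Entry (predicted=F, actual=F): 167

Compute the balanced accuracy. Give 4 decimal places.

Balanced accuracy = mean of per-class recall.
  B: recall = 176/499 = 0.35271
  A: recall = 188/215 = 0.87442
  F: recall = 167/438 = 0.38128
Mean = (0.35271 + 0.87442 + 0.38128) / 3 = 0.5361

0.5361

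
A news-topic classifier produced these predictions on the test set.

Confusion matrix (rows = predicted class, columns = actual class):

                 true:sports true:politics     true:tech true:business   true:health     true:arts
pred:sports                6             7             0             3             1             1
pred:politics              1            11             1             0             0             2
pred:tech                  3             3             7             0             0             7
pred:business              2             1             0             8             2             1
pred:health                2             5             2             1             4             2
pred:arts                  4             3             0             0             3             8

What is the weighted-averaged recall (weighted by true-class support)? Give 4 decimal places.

0.4356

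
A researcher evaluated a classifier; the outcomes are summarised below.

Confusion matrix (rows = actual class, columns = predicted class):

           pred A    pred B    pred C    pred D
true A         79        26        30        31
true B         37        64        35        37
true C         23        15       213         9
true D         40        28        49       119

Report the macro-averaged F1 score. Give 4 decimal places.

0.5382

Per-class F1 score (2·TP/(2·TP+FP+FN)):
  A: TP=79, FP=37+23+40=100, FN=26+30+31=87 → 158/345 = 0.45797
  B: TP=64, FP=26+15+28=69, FN=37+35+37=109 → 128/306 = 0.41830
  C: TP=213, FP=30+35+49=114, FN=23+15+9=47 → 426/587 = 0.72572
  D: TP=119, FP=31+37+9=77, FN=40+28+49=117 → 238/432 = 0.55093
Macro-F1 score = mean = (0.45797 + 0.41830 + 0.72572 + 0.55093) / 4 = 0.5382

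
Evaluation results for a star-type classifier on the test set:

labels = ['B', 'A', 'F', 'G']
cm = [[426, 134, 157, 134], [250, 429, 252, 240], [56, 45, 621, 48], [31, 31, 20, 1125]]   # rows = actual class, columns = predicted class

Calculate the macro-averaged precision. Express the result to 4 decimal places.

Per-class precision (TP/(TP+FP)):
  B: TP=426, FP=250+56+31=337 → 426/763 = 0.55832
  A: TP=429, FP=134+45+31=210 → 429/639 = 0.67136
  F: TP=621, FP=157+252+20=429 → 621/1050 = 0.59143
  G: TP=1125, FP=134+240+48=422 → 1125/1547 = 0.72721
Macro-precision = mean = (0.55832 + 0.67136 + 0.59143 + 0.72721) / 4 = 0.6371

0.6371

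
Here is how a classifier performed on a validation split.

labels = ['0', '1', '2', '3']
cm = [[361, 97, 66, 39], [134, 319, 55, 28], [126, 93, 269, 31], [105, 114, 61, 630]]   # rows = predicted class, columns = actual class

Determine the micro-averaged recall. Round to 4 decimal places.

Micro-averaging pools counts across classes: ΣTP=1579, ΣFP=949, ΣFN=949.
Micro-recall = TP/(TP+FN) on pooled counts = 0.6246 (equals overall accuracy in single-label multiclass).

0.6246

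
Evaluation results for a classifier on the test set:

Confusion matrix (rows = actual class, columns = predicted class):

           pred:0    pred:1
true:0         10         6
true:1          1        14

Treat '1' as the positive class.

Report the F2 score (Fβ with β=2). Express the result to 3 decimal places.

0.875

Fβ = (1+β²)·TP / ((1+β²)·TP + β²·FN + FP), with β²=4
= 5·14 / (5·14 + 4·1 + 6) = 0.875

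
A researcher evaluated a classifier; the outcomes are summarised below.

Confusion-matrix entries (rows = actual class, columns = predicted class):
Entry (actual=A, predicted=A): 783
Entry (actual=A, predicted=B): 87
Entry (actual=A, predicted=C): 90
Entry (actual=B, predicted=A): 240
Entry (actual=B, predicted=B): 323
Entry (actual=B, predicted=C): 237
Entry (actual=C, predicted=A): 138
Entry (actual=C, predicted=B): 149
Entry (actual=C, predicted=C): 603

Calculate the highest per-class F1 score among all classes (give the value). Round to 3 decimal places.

0.738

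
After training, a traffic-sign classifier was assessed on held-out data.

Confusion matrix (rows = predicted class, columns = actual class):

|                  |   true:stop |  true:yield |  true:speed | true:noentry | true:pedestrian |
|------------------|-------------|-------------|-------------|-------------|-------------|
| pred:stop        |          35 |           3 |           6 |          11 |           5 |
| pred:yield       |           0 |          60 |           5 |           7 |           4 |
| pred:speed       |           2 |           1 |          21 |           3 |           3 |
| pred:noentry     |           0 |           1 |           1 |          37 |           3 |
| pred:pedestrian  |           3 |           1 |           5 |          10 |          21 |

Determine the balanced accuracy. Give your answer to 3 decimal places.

0.693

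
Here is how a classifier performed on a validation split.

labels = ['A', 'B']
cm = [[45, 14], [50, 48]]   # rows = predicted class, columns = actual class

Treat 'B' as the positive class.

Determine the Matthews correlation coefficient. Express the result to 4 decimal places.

MCC = (TP·TN − FP·FN) / √((TP+FP)(TP+FN)(TN+FP)(TN+FN))
Numerator = 48·45 − 50·14 = 1460
Denominator = √(98·62·95·59) = √34055980 = 5835.7502
MCC = 1460 / 5835.7502 = 0.2502

0.2502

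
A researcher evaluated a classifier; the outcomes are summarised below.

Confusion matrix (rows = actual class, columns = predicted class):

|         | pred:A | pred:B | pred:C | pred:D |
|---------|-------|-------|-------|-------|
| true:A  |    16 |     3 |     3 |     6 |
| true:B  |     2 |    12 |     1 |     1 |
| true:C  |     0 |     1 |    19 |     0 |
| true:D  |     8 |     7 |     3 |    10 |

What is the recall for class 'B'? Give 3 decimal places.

0.750

One-vs-rest for 'B': TP = diagonal; FP = other classes predicted 'B'; FN = 'B' predicted as other.
recall = TP/(TP+FN).
B: TP=12, FN=2+1+1=4 → 12/16 = 0.7500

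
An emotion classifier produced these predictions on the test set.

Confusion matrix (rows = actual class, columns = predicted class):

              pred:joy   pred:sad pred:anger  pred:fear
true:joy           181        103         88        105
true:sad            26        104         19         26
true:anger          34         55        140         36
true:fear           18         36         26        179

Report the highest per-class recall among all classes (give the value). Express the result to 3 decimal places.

Per-class recall (TP/(TP+FN)):
  joy: TP=181, FN=103+88+105=296 → 181/477 = 0.3795
  sad: TP=104, FN=26+19+26=71 → 104/175 = 0.5943
  anger: TP=140, FN=34+55+36=125 → 140/265 = 0.5283
  fear: TP=179, FN=18+36+26=80 → 179/259 = 0.6911
Highest is class 'fear' with recall = 0.691.

0.691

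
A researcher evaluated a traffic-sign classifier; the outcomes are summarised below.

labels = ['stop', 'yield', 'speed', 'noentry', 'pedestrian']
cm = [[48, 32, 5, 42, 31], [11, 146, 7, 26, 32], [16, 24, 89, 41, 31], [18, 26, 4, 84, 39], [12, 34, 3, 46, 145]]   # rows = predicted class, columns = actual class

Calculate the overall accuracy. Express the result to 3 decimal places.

Accuracy = trace / total = (48+146+89+84+145=512) / 992 = 512/992 = 0.516

0.516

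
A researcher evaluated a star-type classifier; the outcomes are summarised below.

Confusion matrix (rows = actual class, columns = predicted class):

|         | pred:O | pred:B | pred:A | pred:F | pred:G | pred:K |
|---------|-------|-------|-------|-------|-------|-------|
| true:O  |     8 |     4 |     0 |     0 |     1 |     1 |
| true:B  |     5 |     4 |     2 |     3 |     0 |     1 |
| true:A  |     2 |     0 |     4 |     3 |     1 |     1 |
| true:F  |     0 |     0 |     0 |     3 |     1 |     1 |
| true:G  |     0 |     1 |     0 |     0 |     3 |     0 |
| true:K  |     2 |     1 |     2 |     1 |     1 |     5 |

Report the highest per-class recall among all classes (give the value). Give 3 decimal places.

0.750

Per-class recall (TP/(TP+FN)):
  O: TP=8, FN=4+0+0+1+1=6 → 8/14 = 0.5714
  B: TP=4, FN=5+2+3+0+1=11 → 4/15 = 0.2667
  A: TP=4, FN=2+0+3+1+1=7 → 4/11 = 0.3636
  F: TP=3, FN=0+0+0+1+1=2 → 3/5 = 0.6000
  G: TP=3, FN=0+1+0+0+0=1 → 3/4 = 0.7500
  K: TP=5, FN=2+1+2+1+1=7 → 5/12 = 0.4167
Highest is class 'G' with recall = 0.750.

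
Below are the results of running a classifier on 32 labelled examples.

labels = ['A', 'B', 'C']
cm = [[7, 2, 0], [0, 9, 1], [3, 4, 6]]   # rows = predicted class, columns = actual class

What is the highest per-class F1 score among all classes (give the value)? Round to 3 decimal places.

0.737

Per-class F1 score (2·TP/(2·TP+FP+FN)):
  A: TP=7, FP=2+0=2, FN=0+3=3 → 14/19 = 0.7368
  B: TP=9, FP=0+1=1, FN=2+4=6 → 18/25 = 0.7200
  C: TP=6, FP=3+4=7, FN=0+1=1 → 12/20 = 0.6000
Highest is class 'A' with F1 score = 0.737.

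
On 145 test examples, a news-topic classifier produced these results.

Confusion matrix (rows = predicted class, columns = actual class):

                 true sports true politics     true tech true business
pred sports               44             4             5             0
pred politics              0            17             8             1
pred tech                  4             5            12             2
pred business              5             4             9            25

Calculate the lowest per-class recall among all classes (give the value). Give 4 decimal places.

Per-class recall (TP/(TP+FN)):
  sports: TP=44, FN=0+4+5=9 → 44/53 = 0.83019
  politics: TP=17, FN=4+5+4=13 → 17/30 = 0.56667
  tech: TP=12, FN=5+8+9=22 → 12/34 = 0.35294
  business: TP=25, FN=0+1+2=3 → 25/28 = 0.89286
Lowest is class 'tech' with recall = 0.3529.

0.3529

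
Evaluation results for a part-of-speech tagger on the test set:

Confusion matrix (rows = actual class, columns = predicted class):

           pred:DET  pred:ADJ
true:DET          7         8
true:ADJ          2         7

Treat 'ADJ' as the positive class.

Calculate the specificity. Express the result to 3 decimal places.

0.467

Specificity = TN/(TN+FP) = 7/(7+8) = 0.467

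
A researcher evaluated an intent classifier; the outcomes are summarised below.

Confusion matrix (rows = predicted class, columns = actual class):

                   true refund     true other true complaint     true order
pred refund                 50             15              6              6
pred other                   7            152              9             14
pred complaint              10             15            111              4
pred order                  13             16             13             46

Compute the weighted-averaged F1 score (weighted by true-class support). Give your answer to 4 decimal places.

Per-class F1 score (2·TP/(2·TP+FP+FN)):
  refund: TP=50, FP=15+6+6=27, FN=7+10+13=30 → 100/157 = 0.63694
  other: TP=152, FP=7+9+14=30, FN=15+15+16=46 → 304/380 = 0.80000
  complaint: TP=111, FP=10+15+4=29, FN=6+9+13=28 → 222/279 = 0.79570
  order: TP=46, FP=13+16+13=42, FN=6+14+4=24 → 92/158 = 0.58228
Weighted-F1 score = Σ (supportᵢ/N)·F1 scoreᵢ with N=487: (80/487)·0.63694 + (198/487)·0.80000 + (139/487)·0.79570 + (70/487)·0.58228 = 0.7407

0.7407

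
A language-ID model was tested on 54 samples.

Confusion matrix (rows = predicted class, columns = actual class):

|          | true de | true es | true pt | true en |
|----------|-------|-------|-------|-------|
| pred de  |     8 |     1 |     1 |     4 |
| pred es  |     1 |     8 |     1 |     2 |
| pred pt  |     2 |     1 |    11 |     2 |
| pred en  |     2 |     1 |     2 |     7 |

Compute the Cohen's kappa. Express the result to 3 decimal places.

0.505

Observed agreement pₒ = trace/N = 34/54 = 0.6296
Expected agreement pₑ = Σ (rowᵢ·colᵢ)/N² = (13·14 + 11·12 + 15·16 + 15·12)/54² = 0.2517
κ = (pₒ − pₑ)/(1 − pₑ) = (0.6296 − 0.2517)/(1 − 0.2517) = 0.505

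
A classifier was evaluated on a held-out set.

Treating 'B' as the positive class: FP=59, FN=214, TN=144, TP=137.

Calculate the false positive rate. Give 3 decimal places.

FPR = FP/(FP+TN) = 59/(59+144) = 0.291

0.291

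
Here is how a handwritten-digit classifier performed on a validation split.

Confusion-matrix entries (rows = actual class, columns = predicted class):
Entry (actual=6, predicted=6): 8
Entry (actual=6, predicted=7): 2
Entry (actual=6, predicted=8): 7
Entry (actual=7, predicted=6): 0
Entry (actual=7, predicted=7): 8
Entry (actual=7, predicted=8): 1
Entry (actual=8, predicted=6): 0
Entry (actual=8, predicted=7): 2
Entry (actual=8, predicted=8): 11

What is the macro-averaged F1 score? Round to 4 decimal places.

0.6965

Per-class F1 score (2·TP/(2·TP+FP+FN)):
  6: TP=8, FP=0+0=0, FN=2+7=9 → 16/25 = 0.64000
  7: TP=8, FP=2+2=4, FN=0+1=1 → 16/21 = 0.76190
  8: TP=11, FP=7+1=8, FN=0+2=2 → 22/32 = 0.68750
Macro-F1 score = mean = (0.64000 + 0.76190 + 0.68750) / 3 = 0.6965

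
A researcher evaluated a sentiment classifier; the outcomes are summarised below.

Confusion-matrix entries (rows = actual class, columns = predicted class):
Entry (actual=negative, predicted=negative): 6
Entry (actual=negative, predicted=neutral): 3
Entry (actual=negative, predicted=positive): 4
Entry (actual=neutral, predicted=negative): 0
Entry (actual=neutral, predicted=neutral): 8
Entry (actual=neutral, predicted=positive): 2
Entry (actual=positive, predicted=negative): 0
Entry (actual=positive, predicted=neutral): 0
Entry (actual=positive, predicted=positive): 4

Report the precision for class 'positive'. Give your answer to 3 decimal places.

0.400

Treat 'positive' as positive and all other classes as negative.
precision = TP/(TP+FP).
positive: TP=4, FP=4+2=6 → 4/10 = 0.4000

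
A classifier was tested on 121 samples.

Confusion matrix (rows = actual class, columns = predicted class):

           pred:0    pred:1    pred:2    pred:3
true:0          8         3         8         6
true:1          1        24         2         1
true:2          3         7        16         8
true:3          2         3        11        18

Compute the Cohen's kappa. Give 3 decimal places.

0.388

Observed agreement pₒ = trace/N = 66/121 = 0.5455
Expected agreement pₑ = Σ (rowᵢ·colᵢ)/N² = (25·14 + 28·37 + 34·37 + 34·33)/121² = 0.2572
κ = (pₒ − pₑ)/(1 − pₑ) = (0.5455 − 0.2572)/(1 − 0.2572) = 0.388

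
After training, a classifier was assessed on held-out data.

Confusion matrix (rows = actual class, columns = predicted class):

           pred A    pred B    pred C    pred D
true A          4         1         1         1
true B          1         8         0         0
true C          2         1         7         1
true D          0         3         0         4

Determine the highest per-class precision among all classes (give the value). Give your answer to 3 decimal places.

0.875

Per-class precision (TP/(TP+FP)):
  A: TP=4, FP=1+2+0=3 → 4/7 = 0.5714
  B: TP=8, FP=1+1+3=5 → 8/13 = 0.6154
  C: TP=7, FP=1+0+0=1 → 7/8 = 0.8750
  D: TP=4, FP=1+0+1=2 → 4/6 = 0.6667
Highest is class 'C' with precision = 0.875.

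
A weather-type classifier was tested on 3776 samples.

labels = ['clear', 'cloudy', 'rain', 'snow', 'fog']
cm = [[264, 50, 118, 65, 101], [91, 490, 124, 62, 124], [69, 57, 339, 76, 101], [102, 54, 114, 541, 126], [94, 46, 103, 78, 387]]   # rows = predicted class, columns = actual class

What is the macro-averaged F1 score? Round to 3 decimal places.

0.527

Per-class F1 score (2·TP/(2·TP+FP+FN)):
  clear: TP=264, FP=50+118+65+101=334, FN=91+69+102+94=356 → 528/1218 = 0.4335
  cloudy: TP=490, FP=91+124+62+124=401, FN=50+57+54+46=207 → 980/1588 = 0.6171
  rain: TP=339, FP=69+57+76+101=303, FN=118+124+114+103=459 → 678/1440 = 0.4708
  snow: TP=541, FP=102+54+114+126=396, FN=65+62+76+78=281 → 1082/1759 = 0.6151
  fog: TP=387, FP=94+46+103+78=321, FN=101+124+101+126=452 → 774/1547 = 0.5003
Macro-F1 score = mean = (0.4335 + 0.6171 + 0.4708 + 0.6151 + 0.5003) / 5 = 0.527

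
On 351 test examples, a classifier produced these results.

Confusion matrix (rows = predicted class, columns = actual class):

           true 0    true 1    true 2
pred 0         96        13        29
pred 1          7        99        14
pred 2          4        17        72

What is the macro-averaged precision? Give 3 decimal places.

0.765

Per-class precision (TP/(TP+FP)):
  0: TP=96, FP=13+29=42 → 96/138 = 0.6957
  1: TP=99, FP=7+14=21 → 99/120 = 0.8250
  2: TP=72, FP=4+17=21 → 72/93 = 0.7742
Macro-precision = mean = (0.6957 + 0.8250 + 0.7742) / 3 = 0.765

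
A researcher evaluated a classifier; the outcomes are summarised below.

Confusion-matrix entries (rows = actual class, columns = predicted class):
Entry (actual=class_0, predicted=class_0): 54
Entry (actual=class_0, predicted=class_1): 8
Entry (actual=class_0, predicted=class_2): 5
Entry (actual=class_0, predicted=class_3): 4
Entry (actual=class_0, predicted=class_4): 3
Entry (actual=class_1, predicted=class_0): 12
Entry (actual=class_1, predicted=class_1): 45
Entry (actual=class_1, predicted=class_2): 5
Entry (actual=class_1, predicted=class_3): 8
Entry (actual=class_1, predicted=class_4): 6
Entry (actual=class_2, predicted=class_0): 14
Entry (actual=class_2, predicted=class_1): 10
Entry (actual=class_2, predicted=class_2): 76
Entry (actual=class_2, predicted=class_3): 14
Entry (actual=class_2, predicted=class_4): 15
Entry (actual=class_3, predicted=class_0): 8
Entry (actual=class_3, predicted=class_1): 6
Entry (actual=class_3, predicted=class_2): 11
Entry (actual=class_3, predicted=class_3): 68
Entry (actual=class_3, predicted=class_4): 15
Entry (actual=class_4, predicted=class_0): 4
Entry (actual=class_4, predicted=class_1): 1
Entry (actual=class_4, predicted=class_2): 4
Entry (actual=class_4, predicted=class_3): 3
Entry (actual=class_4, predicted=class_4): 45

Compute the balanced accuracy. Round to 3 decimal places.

Balanced accuracy = mean of per-class recall.
  class_0: recall = 54/74 = 0.7297
  class_1: recall = 45/76 = 0.5921
  class_2: recall = 76/129 = 0.5891
  class_3: recall = 68/108 = 0.6296
  class_4: recall = 45/57 = 0.7895
Mean = (0.7297 + 0.5921 + 0.5891 + 0.6296 + 0.7895) / 5 = 0.666

0.666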